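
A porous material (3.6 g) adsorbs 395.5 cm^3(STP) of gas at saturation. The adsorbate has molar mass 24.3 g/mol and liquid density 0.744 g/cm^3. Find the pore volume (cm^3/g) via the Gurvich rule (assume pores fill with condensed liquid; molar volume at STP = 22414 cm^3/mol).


Moles adsorbed n = V_ads / 22414 = 395.5 / 22414 = 1.764522e-02 mol
Liquid volume V_liq = n * M / rho_liq = 1.764522e-02 * 24.3 / 0.744 = 0.57632 cm^3
Specific pore volume V_pore = V_liq / m_sample = 0.57632 / 3.6
V_pore = 0.1601 cm^3/g

0.1601


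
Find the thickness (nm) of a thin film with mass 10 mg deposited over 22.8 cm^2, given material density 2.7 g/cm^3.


Convert: m = 10 mg = 1.0000e-05 kg, A = 22.8 cm^2 = 2.2800e-03 m^2, rho = 2.7 g/cm^3 = 2700 kg/m^3
t = m / (A * rho)
t = 1.0000e-05 / (2.2800e-03 * 2700)
t = 1.6244e-06 m = 1624.4 nm

1624.4


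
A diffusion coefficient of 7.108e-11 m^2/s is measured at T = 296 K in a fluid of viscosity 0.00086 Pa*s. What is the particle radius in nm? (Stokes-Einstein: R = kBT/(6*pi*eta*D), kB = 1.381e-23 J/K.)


Stokes-Einstein: R = kB*T / (6*pi*eta*D)
R = 1.381e-23 * 296 / (6 * pi * 0.00086 * 7.108e-11)
R = 3.54763e-09 m = 3.55 nm

3.55


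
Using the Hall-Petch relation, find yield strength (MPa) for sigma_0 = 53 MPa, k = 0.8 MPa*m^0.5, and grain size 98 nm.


d = 98 nm = 9.8e-08 m
sqrt(d) = 0.0003130495
Hall-Petch contribution = k / sqrt(d) = 0.8 / 0.0003130495 = 2555.5 MPa
sigma = sigma_0 + k/sqrt(d) = 53 + 2555.5 = 2608.5 MPa

2608.5


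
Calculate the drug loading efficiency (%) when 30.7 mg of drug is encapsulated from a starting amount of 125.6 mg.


Drug loading efficiency = (drug loaded / drug initial) * 100
DLE = 30.7 / 125.6 * 100
DLE = 0.2444 * 100
DLE = 24.44%

24.44


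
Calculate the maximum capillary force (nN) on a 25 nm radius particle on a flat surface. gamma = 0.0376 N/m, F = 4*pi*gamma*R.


Convert radius: R = 25 nm = 2.5e-08 m
F = 4 * pi * gamma * R
F = 4 * pi * 0.0376 * 2.5e-08
F = 1.18124e-08 N = 11.8124 nN

11.8124


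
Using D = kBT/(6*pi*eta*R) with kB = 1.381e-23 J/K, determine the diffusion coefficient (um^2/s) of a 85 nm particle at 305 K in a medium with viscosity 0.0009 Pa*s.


Radius R = 85/2 = 42.5 nm = 4.25e-08 m
D = kB*T / (6*pi*eta*R)
D = 1.381e-23 * 305 / (6 * pi * 0.0009 * 4.25e-08)
D = 5.84199e-12 m^2/s = 5.842 um^2/s

5.842


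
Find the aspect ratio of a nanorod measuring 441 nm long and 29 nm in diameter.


Aspect ratio AR = length / diameter
AR = 441 / 29
AR = 15.21

15.21


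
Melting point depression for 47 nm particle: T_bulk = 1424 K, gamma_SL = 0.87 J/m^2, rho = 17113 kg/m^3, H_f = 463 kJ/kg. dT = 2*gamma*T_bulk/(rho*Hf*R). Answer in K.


Radius R = 47/2 = 23.5 nm = 2.35e-08 m
Convert H_f = 463 kJ/kg = 463000 J/kg
dT = 2 * gamma_SL * T_bulk / (rho * H_f * R)
dT = 2 * 0.87 * 1424 / (17113 * 463000 * 2.35e-08)
dT = 13.3 K

13.3


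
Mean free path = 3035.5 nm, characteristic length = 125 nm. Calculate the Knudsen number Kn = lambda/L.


Knudsen number Kn = lambda / L
Kn = 3035.5 / 125
Kn = 24.284

24.284


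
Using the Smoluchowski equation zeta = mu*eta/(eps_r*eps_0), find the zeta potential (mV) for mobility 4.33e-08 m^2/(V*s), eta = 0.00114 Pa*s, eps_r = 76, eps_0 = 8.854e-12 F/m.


Smoluchowski equation: zeta = mu * eta / (eps_r * eps_0)
zeta = 4.33e-08 * 0.00114 / (76 * 8.854e-12)
zeta = 0.073357 V = 73.36 mV

73.36


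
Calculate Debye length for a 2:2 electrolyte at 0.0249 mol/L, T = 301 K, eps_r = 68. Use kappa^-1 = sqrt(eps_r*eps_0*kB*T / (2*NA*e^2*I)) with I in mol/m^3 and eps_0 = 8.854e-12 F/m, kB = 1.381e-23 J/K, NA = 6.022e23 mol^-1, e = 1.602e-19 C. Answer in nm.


Ionic strength I = 0.0249 * 2^2 * 1000 = 99.6 mol/m^3
kappa^-1 = sqrt(68 * 8.854e-12 * 1.381e-23 * 301 / (2 * 6.022e23 * (1.602e-19)^2 * 99.6))
kappa^-1 = 0.902 nm

0.902


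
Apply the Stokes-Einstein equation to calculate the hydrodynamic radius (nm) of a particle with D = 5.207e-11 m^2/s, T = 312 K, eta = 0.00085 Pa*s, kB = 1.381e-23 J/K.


Stokes-Einstein: R = kB*T / (6*pi*eta*D)
R = 1.381e-23 * 312 / (6 * pi * 0.00085 * 5.207e-11)
R = 5.16465e-09 m = 5.16 nm

5.16


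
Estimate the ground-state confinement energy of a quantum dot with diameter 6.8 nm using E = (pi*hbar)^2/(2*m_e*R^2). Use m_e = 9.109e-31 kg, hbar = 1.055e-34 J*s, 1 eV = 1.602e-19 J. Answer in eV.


Radius R = 6.8/2 = 3.4 nm = 3.4e-09 m
E = (pi * 1.055e-34)^2 / (2 * 9.109e-31 * (3.4e-09)^2)
E(J) = 5.2161e-21
E = E(J) / 1.602e-19 = 0.0326 eV

0.0326


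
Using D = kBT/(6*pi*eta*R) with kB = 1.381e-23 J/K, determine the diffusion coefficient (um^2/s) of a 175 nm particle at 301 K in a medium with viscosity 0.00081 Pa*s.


Radius R = 175/2 = 87.5 nm = 8.75e-08 m
D = kB*T / (6*pi*eta*R)
D = 1.381e-23 * 301 / (6 * pi * 0.00081 * 8.75e-08)
D = 3.11147e-12 m^2/s = 3.111 um^2/s

3.111


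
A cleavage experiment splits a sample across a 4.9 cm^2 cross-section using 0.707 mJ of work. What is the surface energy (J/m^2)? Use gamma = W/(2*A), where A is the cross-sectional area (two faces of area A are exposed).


Convert: A = 4.9 cm^2 = 0.00049 m^2, W = 0.707 mJ = 0.000707 J
Cleaving exposes two faces of area A, so total new surface = 2*A and gamma = W / (2*A)
gamma = 0.000707 / (2 * 0.00049)
gamma = 0.721 J/m^2

0.721


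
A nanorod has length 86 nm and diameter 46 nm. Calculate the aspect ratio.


Aspect ratio AR = length / diameter
AR = 86 / 46
AR = 1.87

1.87


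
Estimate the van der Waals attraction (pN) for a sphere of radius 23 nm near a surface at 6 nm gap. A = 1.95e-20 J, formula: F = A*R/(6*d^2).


Convert to SI: R = 23 nm = 2.3e-08 m, d = 6 nm = 6e-09 m
F = A * R / (6 * d^2)
F = 1.95e-20 * 2.3e-08 / (6 * (6e-09)^2)
F = 2.07639e-12 N = 2.076 pN

2.076


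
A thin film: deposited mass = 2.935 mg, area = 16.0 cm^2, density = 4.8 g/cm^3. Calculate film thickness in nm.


Convert: m = 2.935 mg = 2.9350e-06 kg, A = 16.0 cm^2 = 1.6000e-03 m^2, rho = 4.8 g/cm^3 = 4800 kg/m^3
t = m / (A * rho)
t = 2.9350e-06 / (1.6000e-03 * 4800)
t = 3.8216e-07 m = 382.2 nm

382.2


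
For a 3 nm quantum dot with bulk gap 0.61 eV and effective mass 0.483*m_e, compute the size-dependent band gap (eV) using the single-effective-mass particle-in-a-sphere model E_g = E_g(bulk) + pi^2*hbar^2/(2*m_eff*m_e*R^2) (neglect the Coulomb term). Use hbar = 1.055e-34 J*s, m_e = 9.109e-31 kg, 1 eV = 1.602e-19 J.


Radius R = 3/2 nm = 1.5e-09 m
Confinement energy dE = pi^2 * hbar^2 / (2 * m_eff * m_e * R^2)
dE = pi^2 * (1.055e-34)^2 / (2 * 0.483 * 9.109e-31 * (1.5e-09)^2) J, divided by 1.602e-19 J/eV
dE = 0.3463 eV
Total band gap = E_g(bulk) + dE = 0.61 + 0.3463 = 0.9563 eV

0.9563


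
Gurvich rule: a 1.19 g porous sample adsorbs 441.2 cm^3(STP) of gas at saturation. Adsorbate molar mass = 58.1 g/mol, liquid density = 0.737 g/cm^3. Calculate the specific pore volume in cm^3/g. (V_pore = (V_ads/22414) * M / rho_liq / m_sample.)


Moles adsorbed n = V_ads / 22414 = 441.2 / 22414 = 1.968413e-02 mol
Liquid volume V_liq = n * M / rho_liq = 1.968413e-02 * 58.1 / 0.737 = 1.55176 cm^3
Specific pore volume V_pore = V_liq / m_sample = 1.55176 / 1.19
V_pore = 1.304 cm^3/g

1.304


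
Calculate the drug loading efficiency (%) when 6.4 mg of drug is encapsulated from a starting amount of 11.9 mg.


Drug loading efficiency = (drug loaded / drug initial) * 100
DLE = 6.4 / 11.9 * 100
DLE = 0.5378 * 100
DLE = 53.78%

53.78


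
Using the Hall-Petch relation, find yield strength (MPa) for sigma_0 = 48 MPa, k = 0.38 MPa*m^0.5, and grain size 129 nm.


d = 129 nm = 1.29e-07 m
sqrt(d) = 0.0003591657
Hall-Petch contribution = k / sqrt(d) = 0.38 / 0.0003591657 = 1058.0 MPa
sigma = sigma_0 + k/sqrt(d) = 48 + 1058.0 = 1106.0 MPa

1106.0


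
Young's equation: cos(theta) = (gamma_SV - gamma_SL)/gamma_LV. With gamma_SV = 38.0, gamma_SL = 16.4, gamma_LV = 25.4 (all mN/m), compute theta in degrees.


cos(theta) = (gamma_SV - gamma_SL) / gamma_LV
cos(theta) = (38.0 - 16.4) / 25.4
cos(theta) = 0.850394
theta = arccos(0.850394) = 31.75 degrees

31.75


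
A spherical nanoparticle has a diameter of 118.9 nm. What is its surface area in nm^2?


Radius r = 118.9/2 = 59.45 nm
Surface area SA = 4 * pi * r^2
SA = 4 * pi * (59.45)^2
SA = 44413.36 nm^2

44413.36


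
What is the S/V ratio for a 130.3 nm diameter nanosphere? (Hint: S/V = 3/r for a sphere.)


Radius r = 130.3/2 = 65.15 nm
S/V = 3 / r = 3 / 65.15
S/V = 0.046 nm^-1

0.046


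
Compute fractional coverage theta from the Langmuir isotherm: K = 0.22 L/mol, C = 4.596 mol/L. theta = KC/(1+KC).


Langmuir isotherm: theta = K*C / (1 + K*C)
K*C = 0.22 * 4.596 = 1.01112
theta = 1.01112 / (1 + 1.01112) = 1.01112 / 2.01112
theta = 0.5028

0.5028


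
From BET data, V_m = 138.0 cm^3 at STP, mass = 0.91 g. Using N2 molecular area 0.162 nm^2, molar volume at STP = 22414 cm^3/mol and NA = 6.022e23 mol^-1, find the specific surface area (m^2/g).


Number of moles in monolayer = V_m / 22414 = 138.0 / 22414 = 0.00615687
Number of molecules = moles * NA = 0.00615687 * 6.022e23
SA = molecules * sigma / mass
SA = (138.0 / 22414) * 6.022e23 * 0.162e-18 / 0.91
SA = 660.0 m^2/g

660.0


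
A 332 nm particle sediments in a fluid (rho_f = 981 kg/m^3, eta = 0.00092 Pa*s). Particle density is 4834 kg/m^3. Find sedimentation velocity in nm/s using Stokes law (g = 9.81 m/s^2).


Radius R = 332/2 nm = 1.66e-07 m
Density difference = 4834 - 981 = 3853 kg/m^3
v = 2 * R^2 * (rho_p - rho_f) * g / (9 * eta)
v = 2 * (1.66e-07)^2 * 3853 * 9.81 / (9 * 0.00092)
v = 2.51584e-07 m/s = 251.5845 nm/s

251.5845


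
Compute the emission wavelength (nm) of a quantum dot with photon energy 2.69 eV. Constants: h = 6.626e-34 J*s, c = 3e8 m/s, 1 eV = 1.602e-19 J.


Convert energy: E = 2.69 eV = 2.69 * 1.602e-19 = 4.30938e-19 J
lambda = h*c / E = 6.626e-34 * 3e8 / 4.30938e-19
lambda = 4.61273e-07 m = 461.3 nm

461.3


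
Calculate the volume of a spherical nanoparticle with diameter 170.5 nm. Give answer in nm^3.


Radius r = 170.5/2 = 85.25 nm
Volume V = (4/3) * pi * r^3
V = (4/3) * pi * (85.25)^3
V = 2595205.62 nm^3

2595205.62


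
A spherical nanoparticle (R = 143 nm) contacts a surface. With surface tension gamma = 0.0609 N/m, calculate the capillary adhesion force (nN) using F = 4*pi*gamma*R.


Convert radius: R = 143 nm = 1.43e-07 m
F = 4 * pi * gamma * R
F = 4 * pi * 0.0609 * 1.43e-07
F = 1.09437e-07 N = 109.4368 nN

109.4368


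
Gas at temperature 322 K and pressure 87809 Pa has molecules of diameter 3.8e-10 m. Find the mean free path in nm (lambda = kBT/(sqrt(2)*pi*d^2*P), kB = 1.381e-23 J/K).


Mean free path: lambda = kB*T / (sqrt(2) * pi * d^2 * P)
lambda = 1.381e-23 * 322 / (sqrt(2) * pi * (3.8e-10)^2 * 87809)
lambda = 7.89366e-08 m
lambda = 78.94 nm

78.94


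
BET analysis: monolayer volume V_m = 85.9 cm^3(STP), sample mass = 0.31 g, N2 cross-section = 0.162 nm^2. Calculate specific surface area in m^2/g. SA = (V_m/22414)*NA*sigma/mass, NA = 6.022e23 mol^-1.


Number of moles in monolayer = V_m / 22414 = 85.9 / 22414 = 0.00383243
Number of molecules = moles * NA = 0.00383243 * 6.022e23
SA = molecules * sigma / mass
SA = (85.9 / 22414) * 6.022e23 * 0.162e-18 / 0.31
SA = 1206.1 m^2/g

1206.1


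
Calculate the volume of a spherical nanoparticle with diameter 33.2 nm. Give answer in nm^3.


Radius r = 33.2/2 = 16.6 nm
Volume V = (4/3) * pi * r^3
V = (4/3) * pi * (16.6)^3
V = 19160.77 nm^3

19160.77


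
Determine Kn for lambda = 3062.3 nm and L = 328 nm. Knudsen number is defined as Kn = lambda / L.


Knudsen number Kn = lambda / L
Kn = 3062.3 / 328
Kn = 9.3363

9.3363


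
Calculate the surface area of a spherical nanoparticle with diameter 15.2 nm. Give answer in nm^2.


Radius r = 15.2/2 = 7.6 nm
Surface area SA = 4 * pi * r^2
SA = 4 * pi * (7.6)^2
SA = 725.83 nm^2

725.83


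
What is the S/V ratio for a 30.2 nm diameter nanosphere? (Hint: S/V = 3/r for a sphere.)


Radius r = 30.2/2 = 15.1 nm
S/V = 3 / r = 3 / 15.1
S/V = 0.1987 nm^-1

0.1987


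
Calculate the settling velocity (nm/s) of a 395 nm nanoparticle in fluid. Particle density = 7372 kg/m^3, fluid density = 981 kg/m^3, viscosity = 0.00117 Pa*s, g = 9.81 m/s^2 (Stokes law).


Radius R = 395/2 nm = 1.975e-07 m
Density difference = 7372 - 981 = 6391 kg/m^3
v = 2 * R^2 * (rho_p - rho_f) * g / (9 * eta)
v = 2 * (1.975e-07)^2 * 6391 * 9.81 / (9 * 0.00117)
v = 4.64487e-07 m/s = 464.4871 nm/s

464.4871


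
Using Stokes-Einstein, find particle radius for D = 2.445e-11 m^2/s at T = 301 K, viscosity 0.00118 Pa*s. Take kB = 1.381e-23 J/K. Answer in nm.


Stokes-Einstein: R = kB*T / (6*pi*eta*D)
R = 1.381e-23 * 301 / (6 * pi * 0.00118 * 2.445e-11)
R = 7.6436e-09 m = 7.64 nm

7.64


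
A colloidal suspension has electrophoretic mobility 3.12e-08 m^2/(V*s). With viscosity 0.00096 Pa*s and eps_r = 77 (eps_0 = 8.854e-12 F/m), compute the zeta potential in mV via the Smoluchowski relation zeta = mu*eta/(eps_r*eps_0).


Smoluchowski equation: zeta = mu * eta / (eps_r * eps_0)
zeta = 3.12e-08 * 0.00096 / (77 * 8.854e-12)
zeta = 0.043933 V = 43.93 mV

43.93


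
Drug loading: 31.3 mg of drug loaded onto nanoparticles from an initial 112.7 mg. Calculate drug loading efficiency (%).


Drug loading efficiency = (drug loaded / drug initial) * 100
DLE = 31.3 / 112.7 * 100
DLE = 0.2777 * 100
DLE = 27.77%

27.77


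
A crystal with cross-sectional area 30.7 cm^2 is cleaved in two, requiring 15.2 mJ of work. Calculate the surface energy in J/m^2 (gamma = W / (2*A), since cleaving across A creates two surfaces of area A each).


Convert: A = 30.7 cm^2 = 0.00307 m^2, W = 15.2 mJ = 0.0152 J
Cleaving exposes two faces of area A, so total new surface = 2*A and gamma = W / (2*A)
gamma = 0.0152 / (2 * 0.00307)
gamma = 2.476 J/m^2

2.476


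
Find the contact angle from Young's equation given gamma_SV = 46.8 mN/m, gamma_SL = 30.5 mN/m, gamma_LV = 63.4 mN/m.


cos(theta) = (gamma_SV - gamma_SL) / gamma_LV
cos(theta) = (46.8 - 30.5) / 63.4
cos(theta) = 0.257098
theta = arccos(0.257098) = 75.1 degrees

75.1


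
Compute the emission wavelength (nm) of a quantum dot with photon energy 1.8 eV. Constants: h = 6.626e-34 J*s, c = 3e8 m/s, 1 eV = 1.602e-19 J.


Convert energy: E = 1.8 eV = 1.8 * 1.602e-19 = 2.8836e-19 J
lambda = h*c / E = 6.626e-34 * 3e8 / 2.8836e-19
lambda = 6.89347e-07 m = 689.3 nm

689.3


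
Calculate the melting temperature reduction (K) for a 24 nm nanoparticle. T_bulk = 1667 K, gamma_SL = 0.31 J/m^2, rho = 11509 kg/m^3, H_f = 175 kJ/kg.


Radius R = 24/2 = 12 nm = 1.2e-08 m
Convert H_f = 175 kJ/kg = 175000 J/kg
dT = 2 * gamma_SL * T_bulk / (rho * H_f * R)
dT = 2 * 0.31 * 1667 / (11509 * 175000 * 1.2e-08)
dT = 42.8 K

42.8


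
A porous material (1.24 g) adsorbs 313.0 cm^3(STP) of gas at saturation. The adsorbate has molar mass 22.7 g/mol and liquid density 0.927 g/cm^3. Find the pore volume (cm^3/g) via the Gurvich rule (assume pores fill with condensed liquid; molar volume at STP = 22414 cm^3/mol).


Moles adsorbed n = V_ads / 22414 = 313.0 / 22414 = 1.396449e-02 mol
Liquid volume V_liq = n * M / rho_liq = 1.396449e-02 * 22.7 / 0.927 = 0.34196 cm^3
Specific pore volume V_pore = V_liq / m_sample = 0.34196 / 1.24
V_pore = 0.2758 cm^3/g

0.2758


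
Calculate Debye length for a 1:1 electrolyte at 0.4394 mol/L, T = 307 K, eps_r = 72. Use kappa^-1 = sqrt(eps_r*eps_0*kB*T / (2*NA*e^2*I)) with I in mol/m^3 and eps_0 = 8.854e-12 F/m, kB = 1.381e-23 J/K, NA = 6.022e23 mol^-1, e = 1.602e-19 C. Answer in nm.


Ionic strength I = 0.4394 * 1^2 * 1000 = 439.4 mol/m^3
kappa^-1 = sqrt(72 * 8.854e-12 * 1.381e-23 * 307 / (2 * 6.022e23 * (1.602e-19)^2 * 439.4))
kappa^-1 = 0.446 nm

0.446


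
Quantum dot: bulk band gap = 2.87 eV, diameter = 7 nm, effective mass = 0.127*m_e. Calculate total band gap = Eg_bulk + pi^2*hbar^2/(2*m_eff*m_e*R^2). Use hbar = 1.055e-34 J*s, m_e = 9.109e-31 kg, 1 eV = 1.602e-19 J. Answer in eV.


Radius R = 7/2 nm = 3.5e-09 m
Confinement energy dE = pi^2 * hbar^2 / (2 * m_eff * m_e * R^2)
dE = pi^2 * (1.055e-34)^2 / (2 * 0.127 * 9.109e-31 * (3.5e-09)^2) J, divided by 1.602e-19 J/eV
dE = 0.2419 eV
Total band gap = E_g(bulk) + dE = 2.87 + 0.2419 = 3.1119 eV

3.1119


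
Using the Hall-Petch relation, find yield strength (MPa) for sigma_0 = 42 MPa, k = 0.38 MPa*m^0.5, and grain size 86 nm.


d = 86 nm = 8.6e-08 m
sqrt(d) = 0.0002932576
Hall-Petch contribution = k / sqrt(d) = 0.38 / 0.0002932576 = 1295.8 MPa
sigma = sigma_0 + k/sqrt(d) = 42 + 1295.8 = 1337.8 MPa

1337.8


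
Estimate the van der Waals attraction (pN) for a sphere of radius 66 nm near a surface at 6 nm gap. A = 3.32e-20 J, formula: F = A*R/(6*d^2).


Convert to SI: R = 66 nm = 6.6e-08 m, d = 6 nm = 6e-09 m
F = A * R / (6 * d^2)
F = 3.32e-20 * 6.6e-08 / (6 * (6e-09)^2)
F = 1.01444e-11 N = 10.144 pN

10.144


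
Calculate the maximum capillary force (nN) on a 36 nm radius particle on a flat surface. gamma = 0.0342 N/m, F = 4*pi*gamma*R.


Convert radius: R = 36 nm = 3.6e-08 m
F = 4 * pi * gamma * R
F = 4 * pi * 0.0342 * 3.6e-08
F = 1.54717e-08 N = 15.4717 nN

15.4717


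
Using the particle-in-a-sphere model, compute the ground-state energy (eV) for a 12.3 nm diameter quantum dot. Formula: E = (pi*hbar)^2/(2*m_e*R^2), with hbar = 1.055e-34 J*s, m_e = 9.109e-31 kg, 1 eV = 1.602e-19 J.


Radius R = 12.3/2 = 6.15 nm = 6.15e-09 m
E = (pi * 1.055e-34)^2 / (2 * 9.109e-31 * (6.15e-09)^2)
E(J) = 1.59424e-21
E = E(J) / 1.602e-19 = 0.01 eV

0.01


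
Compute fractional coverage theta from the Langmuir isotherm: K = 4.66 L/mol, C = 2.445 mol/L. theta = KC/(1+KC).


Langmuir isotherm: theta = K*C / (1 + K*C)
K*C = 4.66 * 2.445 = 11.3937
theta = 11.3937 / (1 + 11.3937) = 11.3937 / 12.3937
theta = 0.9193

0.9193


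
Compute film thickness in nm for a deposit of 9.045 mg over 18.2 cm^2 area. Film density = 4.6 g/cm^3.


Convert: m = 9.045 mg = 9.0450e-06 kg, A = 18.2 cm^2 = 1.8200e-03 m^2, rho = 4.6 g/cm^3 = 4600 kg/m^3
t = m / (A * rho)
t = 9.0450e-06 / (1.8200e-03 * 4600)
t = 1.0804e-06 m = 1080.4 nm

1080.4


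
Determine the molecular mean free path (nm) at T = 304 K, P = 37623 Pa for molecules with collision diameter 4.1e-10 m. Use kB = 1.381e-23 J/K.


Mean free path: lambda = kB*T / (sqrt(2) * pi * d^2 * P)
lambda = 1.381e-23 * 304 / (sqrt(2) * pi * (4.1e-10)^2 * 37623)
lambda = 1.49411e-07 m
lambda = 149.41 nm

149.41


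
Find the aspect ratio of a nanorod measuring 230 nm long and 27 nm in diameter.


Aspect ratio AR = length / diameter
AR = 230 / 27
AR = 8.52

8.52


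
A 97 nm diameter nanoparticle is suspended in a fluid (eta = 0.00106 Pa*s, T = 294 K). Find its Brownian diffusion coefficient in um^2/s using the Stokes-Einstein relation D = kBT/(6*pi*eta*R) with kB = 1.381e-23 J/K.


Radius R = 97/2 = 48.5 nm = 4.85e-08 m
D = kB*T / (6*pi*eta*R)
D = 1.381e-23 * 294 / (6 * pi * 0.00106 * 4.85e-08)
D = 4.18979e-12 m^2/s = 4.19 um^2/s

4.19


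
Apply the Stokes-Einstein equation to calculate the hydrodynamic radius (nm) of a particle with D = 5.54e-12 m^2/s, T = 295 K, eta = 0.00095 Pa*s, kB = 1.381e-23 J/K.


Stokes-Einstein: R = kB*T / (6*pi*eta*D)
R = 1.381e-23 * 295 / (6 * pi * 0.00095 * 5.54e-12)
R = 4.10659e-08 m = 41.07 nm

41.07


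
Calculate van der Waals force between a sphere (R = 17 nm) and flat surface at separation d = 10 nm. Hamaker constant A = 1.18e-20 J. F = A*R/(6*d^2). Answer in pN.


Convert to SI: R = 17 nm = 1.7e-08 m, d = 10 nm = 1e-08 m
F = A * R / (6 * d^2)
F = 1.18e-20 * 1.7e-08 / (6 * (1e-08)^2)
F = 3.34333e-13 N = 0.334 pN

0.334


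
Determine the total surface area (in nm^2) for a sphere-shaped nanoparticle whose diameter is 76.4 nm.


Radius r = 76.4/2 = 38.2 nm
Surface area SA = 4 * pi * r^2
SA = 4 * pi * (38.2)^2
SA = 18337.35 nm^2

18337.35


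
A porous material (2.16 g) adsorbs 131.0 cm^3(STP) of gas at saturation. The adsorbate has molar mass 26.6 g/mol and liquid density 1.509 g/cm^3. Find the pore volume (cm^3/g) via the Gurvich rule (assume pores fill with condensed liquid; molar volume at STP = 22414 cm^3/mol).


Moles adsorbed n = V_ads / 22414 = 131.0 / 22414 = 5.844561e-03 mol
Liquid volume V_liq = n * M / rho_liq = 5.844561e-03 * 26.6 / 1.509 = 0.10303 cm^3
Specific pore volume V_pore = V_liq / m_sample = 0.10303 / 2.16
V_pore = 0.0477 cm^3/g

0.0477


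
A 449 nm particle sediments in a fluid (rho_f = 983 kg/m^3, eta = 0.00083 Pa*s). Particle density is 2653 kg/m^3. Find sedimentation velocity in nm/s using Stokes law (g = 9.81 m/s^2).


Radius R = 449/2 nm = 2.245e-07 m
Density difference = 2653 - 983 = 1670 kg/m^3
v = 2 * R^2 * (rho_p - rho_f) * g / (9 * eta)
v = 2 * (2.245e-07)^2 * 1670 * 9.81 / (9 * 0.00083)
v = 2.21069e-07 m/s = 221.0689 nm/s

221.0689


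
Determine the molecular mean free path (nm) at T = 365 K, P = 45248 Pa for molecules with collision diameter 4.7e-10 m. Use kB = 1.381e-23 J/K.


Mean free path: lambda = kB*T / (sqrt(2) * pi * d^2 * P)
lambda = 1.381e-23 * 365 / (sqrt(2) * pi * (4.7e-10)^2 * 45248)
lambda = 1.13508e-07 m
lambda = 113.51 nm

113.51


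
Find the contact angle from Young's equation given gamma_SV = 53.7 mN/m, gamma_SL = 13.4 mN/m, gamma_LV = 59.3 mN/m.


cos(theta) = (gamma_SV - gamma_SL) / gamma_LV
cos(theta) = (53.7 - 13.4) / 59.3
cos(theta) = 0.679595
theta = arccos(0.679595) = 47.19 degrees

47.19


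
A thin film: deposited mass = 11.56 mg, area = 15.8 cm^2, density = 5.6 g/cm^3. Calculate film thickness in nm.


Convert: m = 11.56 mg = 1.1560e-05 kg, A = 15.8 cm^2 = 1.5800e-03 m^2, rho = 5.6 g/cm^3 = 5600 kg/m^3
t = m / (A * rho)
t = 1.1560e-05 / (1.5800e-03 * 5600)
t = 1.3065e-06 m = 1306.5 nm

1306.5


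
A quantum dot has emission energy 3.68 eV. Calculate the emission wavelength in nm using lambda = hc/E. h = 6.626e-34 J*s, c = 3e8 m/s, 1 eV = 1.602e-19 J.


Convert energy: E = 3.68 eV = 3.68 * 1.602e-19 = 5.89536e-19 J
lambda = h*c / E = 6.626e-34 * 3e8 / 5.89536e-19
lambda = 3.3718e-07 m = 337.2 nm

337.2


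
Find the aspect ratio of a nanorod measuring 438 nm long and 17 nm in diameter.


Aspect ratio AR = length / diameter
AR = 438 / 17
AR = 25.76

25.76


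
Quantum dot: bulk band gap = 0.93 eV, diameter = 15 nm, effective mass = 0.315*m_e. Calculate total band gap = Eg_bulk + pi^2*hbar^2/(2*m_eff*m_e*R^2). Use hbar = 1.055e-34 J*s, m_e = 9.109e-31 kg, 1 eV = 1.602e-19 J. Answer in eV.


Radius R = 15/2 nm = 7.5e-09 m
Confinement energy dE = pi^2 * hbar^2 / (2 * m_eff * m_e * R^2)
dE = pi^2 * (1.055e-34)^2 / (2 * 0.315 * 9.109e-31 * (7.5e-09)^2) J, divided by 1.602e-19 J/eV
dE = 0.0212 eV
Total band gap = E_g(bulk) + dE = 0.93 + 0.0212 = 0.9512 eV

0.9512


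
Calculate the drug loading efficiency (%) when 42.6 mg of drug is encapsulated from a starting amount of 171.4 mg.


Drug loading efficiency = (drug loaded / drug initial) * 100
DLE = 42.6 / 171.4 * 100
DLE = 0.2485 * 100
DLE = 24.85%

24.85


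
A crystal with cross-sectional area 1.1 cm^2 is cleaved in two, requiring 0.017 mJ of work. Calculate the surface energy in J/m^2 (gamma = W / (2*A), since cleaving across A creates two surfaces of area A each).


Convert: A = 1.1 cm^2 = 0.00011 m^2, W = 0.017 mJ = 1.7e-05 J
Cleaving exposes two faces of area A, so total new surface = 2*A and gamma = W / (2*A)
gamma = 1.7e-05 / (2 * 0.00011)
gamma = 0.077 J/m^2

0.077


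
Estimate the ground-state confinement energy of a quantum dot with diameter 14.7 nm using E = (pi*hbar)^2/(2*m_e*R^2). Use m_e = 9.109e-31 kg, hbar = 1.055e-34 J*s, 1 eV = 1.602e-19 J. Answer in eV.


Radius R = 14.7/2 = 7.35 nm = 7.35e-09 m
E = (pi * 1.055e-34)^2 / (2 * 9.109e-31 * (7.35e-09)^2)
E(J) = 1.11617e-21
E = E(J) / 1.602e-19 = 0.007 eV

0.007


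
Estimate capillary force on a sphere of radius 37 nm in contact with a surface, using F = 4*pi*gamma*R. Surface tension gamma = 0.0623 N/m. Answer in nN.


Convert radius: R = 37 nm = 3.7e-08 m
F = 4 * pi * gamma * R
F = 4 * pi * 0.0623 * 3.7e-08
F = 2.89667e-08 N = 28.9667 nN

28.9667


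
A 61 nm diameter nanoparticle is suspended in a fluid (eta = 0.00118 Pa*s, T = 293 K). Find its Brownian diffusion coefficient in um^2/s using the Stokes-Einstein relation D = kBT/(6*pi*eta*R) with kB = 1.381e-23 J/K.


Radius R = 61/2 = 30.5 nm = 3.05e-08 m
D = kB*T / (6*pi*eta*R)
D = 1.381e-23 * 293 / (6 * pi * 0.00118 * 3.05e-08)
D = 5.96456e-12 m^2/s = 5.965 um^2/s

5.965


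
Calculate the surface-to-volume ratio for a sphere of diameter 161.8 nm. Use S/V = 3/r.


Radius r = 161.8/2 = 80.9 nm
S/V = 3 / r = 3 / 80.9
S/V = 0.0371 nm^-1

0.0371


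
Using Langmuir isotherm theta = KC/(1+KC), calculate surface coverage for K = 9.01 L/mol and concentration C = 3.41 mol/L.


Langmuir isotherm: theta = K*C / (1 + K*C)
K*C = 9.01 * 3.41 = 30.7241
theta = 30.7241 / (1 + 30.7241) = 30.7241 / 31.7241
theta = 0.9685

0.9685


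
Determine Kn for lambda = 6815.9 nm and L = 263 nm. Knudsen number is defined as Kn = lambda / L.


Knudsen number Kn = lambda / L
Kn = 6815.9 / 263
Kn = 25.916

25.916


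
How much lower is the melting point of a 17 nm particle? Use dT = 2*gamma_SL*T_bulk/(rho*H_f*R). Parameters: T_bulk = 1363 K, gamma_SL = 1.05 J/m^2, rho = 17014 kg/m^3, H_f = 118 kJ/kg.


Radius R = 17/2 = 8.5 nm = 8.5e-09 m
Convert H_f = 118 kJ/kg = 118000 J/kg
dT = 2 * gamma_SL * T_bulk / (rho * H_f * R)
dT = 2 * 1.05 * 1363 / (17014 * 118000 * 8.5e-09)
dT = 167.7 K

167.7


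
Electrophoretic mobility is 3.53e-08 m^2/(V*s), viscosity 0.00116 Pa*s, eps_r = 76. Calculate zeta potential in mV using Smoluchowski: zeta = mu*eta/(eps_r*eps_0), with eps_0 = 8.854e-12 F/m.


Smoluchowski equation: zeta = mu * eta / (eps_r * eps_0)
zeta = 3.53e-08 * 0.00116 / (76 * 8.854e-12)
zeta = 0.060853 V = 60.85 mV

60.85


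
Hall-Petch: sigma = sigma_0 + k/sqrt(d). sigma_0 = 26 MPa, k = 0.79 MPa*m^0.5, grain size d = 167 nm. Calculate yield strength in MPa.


d = 167 nm = 1.67e-07 m
sqrt(d) = 0.0004086563
Hall-Petch contribution = k / sqrt(d) = 0.79 / 0.0004086563 = 1933.2 MPa
sigma = sigma_0 + k/sqrt(d) = 26 + 1933.2 = 1959.2 MPa

1959.2


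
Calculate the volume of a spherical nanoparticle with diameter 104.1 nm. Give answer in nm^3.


Radius r = 104.1/2 = 52.05 nm
Volume V = (4/3) * pi * r^3
V = (4/3) * pi * (52.05)^3
V = 590678.02 nm^3

590678.02


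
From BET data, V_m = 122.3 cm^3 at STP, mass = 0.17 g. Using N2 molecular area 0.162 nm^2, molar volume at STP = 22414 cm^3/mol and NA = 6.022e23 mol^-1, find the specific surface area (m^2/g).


Number of moles in monolayer = V_m / 22414 = 122.3 / 22414 = 0.00545641
Number of molecules = moles * NA = 0.00545641 * 6.022e23
SA = molecules * sigma / mass
SA = (122.3 / 22414) * 6.022e23 * 0.162e-18 / 0.17
SA = 3131.2 m^2/g

3131.2


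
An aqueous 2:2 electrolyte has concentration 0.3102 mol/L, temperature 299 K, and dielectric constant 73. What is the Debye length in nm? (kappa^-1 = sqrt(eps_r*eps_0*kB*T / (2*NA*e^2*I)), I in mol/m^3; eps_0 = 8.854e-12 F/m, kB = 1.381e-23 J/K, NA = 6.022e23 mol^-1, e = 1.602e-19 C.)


Ionic strength I = 0.3102 * 2^2 * 1000 = 1240.8 mol/m^3
kappa^-1 = sqrt(73 * 8.854e-12 * 1.381e-23 * 299 / (2 * 6.022e23 * (1.602e-19)^2 * 1240.8))
kappa^-1 = 0.264 nm

0.264


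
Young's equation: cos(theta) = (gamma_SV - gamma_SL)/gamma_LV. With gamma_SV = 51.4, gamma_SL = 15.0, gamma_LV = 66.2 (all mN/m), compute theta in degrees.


cos(theta) = (gamma_SV - gamma_SL) / gamma_LV
cos(theta) = (51.4 - 15.0) / 66.2
cos(theta) = 0.549849
theta = arccos(0.549849) = 56.64 degrees

56.64


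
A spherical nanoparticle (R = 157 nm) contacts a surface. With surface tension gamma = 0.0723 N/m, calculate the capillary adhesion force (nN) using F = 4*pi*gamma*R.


Convert radius: R = 157 nm = 1.57e-07 m
F = 4 * pi * gamma * R
F = 4 * pi * 0.0723 * 1.57e-07
F = 1.42642e-07 N = 142.6421 nN

142.6421


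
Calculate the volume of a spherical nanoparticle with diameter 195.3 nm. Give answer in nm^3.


Radius r = 195.3/2 = 97.65 nm
Volume V = (4/3) * pi * r^3
V = (4/3) * pi * (97.65)^3
V = 3900365.91 nm^3

3900365.91


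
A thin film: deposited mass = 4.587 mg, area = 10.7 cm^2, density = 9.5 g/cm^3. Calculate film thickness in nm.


Convert: m = 4.587 mg = 4.5870e-06 kg, A = 10.7 cm^2 = 1.0700e-03 m^2, rho = 9.5 g/cm^3 = 9500 kg/m^3
t = m / (A * rho)
t = 4.5870e-06 / (1.0700e-03 * 9500)
t = 4.5125e-07 m = 451.3 nm

451.3


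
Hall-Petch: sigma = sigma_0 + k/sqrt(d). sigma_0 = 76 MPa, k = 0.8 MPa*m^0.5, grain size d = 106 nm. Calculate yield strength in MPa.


d = 106 nm = 1.06e-07 m
sqrt(d) = 0.0003255764
Hall-Petch contribution = k / sqrt(d) = 0.8 / 0.0003255764 = 2457.2 MPa
sigma = sigma_0 + k/sqrt(d) = 76 + 2457.2 = 2533.2 MPa

2533.2


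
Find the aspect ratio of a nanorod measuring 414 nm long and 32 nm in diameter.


Aspect ratio AR = length / diameter
AR = 414 / 32
AR = 12.94

12.94


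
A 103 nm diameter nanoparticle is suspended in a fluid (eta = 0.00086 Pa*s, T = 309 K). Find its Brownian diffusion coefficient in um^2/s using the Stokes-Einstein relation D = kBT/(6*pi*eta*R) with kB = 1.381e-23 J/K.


Radius R = 103/2 = 51.5 nm = 5.15e-08 m
D = kB*T / (6*pi*eta*R)
D = 1.381e-23 * 309 / (6 * pi * 0.00086 * 5.15e-08)
D = 5.11146e-12 m^2/s = 5.111 um^2/s

5.111


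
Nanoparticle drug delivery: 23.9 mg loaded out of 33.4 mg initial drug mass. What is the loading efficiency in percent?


Drug loading efficiency = (drug loaded / drug initial) * 100
DLE = 23.9 / 33.4 * 100
DLE = 0.7156 * 100
DLE = 71.56%

71.56


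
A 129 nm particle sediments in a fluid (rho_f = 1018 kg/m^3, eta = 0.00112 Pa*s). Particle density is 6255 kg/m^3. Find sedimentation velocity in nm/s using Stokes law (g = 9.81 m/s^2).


Radius R = 129/2 nm = 6.45e-08 m
Density difference = 6255 - 1018 = 5237 kg/m^3
v = 2 * R^2 * (rho_p - rho_f) * g / (9 * eta)
v = 2 * (6.45e-08)^2 * 5237 * 9.81 / (9 * 0.00112)
v = 4.24073e-08 m/s = 42.4073 nm/s

42.4073


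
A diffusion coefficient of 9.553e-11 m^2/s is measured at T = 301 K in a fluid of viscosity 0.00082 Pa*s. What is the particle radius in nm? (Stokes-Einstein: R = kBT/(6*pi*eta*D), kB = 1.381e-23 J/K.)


Stokes-Einstein: R = kB*T / (6*pi*eta*D)
R = 1.381e-23 * 301 / (6 * pi * 0.00082 * 9.553e-11)
R = 2.81518e-09 m = 2.82 nm

2.82


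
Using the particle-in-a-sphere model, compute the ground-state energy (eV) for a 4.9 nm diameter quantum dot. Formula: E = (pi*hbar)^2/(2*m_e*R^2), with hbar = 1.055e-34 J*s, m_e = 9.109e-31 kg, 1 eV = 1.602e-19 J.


Radius R = 4.9/2 = 2.45 nm = 2.45e-09 m
E = (pi * 1.055e-34)^2 / (2 * 9.109e-31 * (2.45e-09)^2)
E(J) = 1.00455e-20
E = E(J) / 1.602e-19 = 0.0627 eV

0.0627


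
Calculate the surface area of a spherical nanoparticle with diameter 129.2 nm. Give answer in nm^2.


Radius r = 129.2/2 = 64.6 nm
Surface area SA = 4 * pi * r^2
SA = 4 * pi * (64.6)^2
SA = 52441.48 nm^2

52441.48


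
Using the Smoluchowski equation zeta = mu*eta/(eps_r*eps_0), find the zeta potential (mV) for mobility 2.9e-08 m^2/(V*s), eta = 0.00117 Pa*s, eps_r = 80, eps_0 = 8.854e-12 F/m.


Smoluchowski equation: zeta = mu * eta / (eps_r * eps_0)
zeta = 2.9e-08 * 0.00117 / (80 * 8.854e-12)
zeta = 0.047902 V = 47.9 mV

47.9


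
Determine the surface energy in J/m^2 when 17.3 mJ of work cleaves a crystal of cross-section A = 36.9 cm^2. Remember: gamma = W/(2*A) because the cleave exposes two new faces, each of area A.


Convert: A = 36.9 cm^2 = 0.00369 m^2, W = 17.3 mJ = 0.0173 J
Cleaving exposes two faces of area A, so total new surface = 2*A and gamma = W / (2*A)
gamma = 0.0173 / (2 * 0.00369)
gamma = 2.344 J/m^2

2.344


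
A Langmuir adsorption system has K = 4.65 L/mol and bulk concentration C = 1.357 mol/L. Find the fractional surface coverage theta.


Langmuir isotherm: theta = K*C / (1 + K*C)
K*C = 4.65 * 1.357 = 6.31005
theta = 6.31005 / (1 + 6.31005) = 6.31005 / 7.31005
theta = 0.8632

0.8632


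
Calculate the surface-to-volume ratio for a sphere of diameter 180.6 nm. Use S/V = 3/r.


Radius r = 180.6/2 = 90.3 nm
S/V = 3 / r = 3 / 90.3
S/V = 0.0332 nm^-1

0.0332


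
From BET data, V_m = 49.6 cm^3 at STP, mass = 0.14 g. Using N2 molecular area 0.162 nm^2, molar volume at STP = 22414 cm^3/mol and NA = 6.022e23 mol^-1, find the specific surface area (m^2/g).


Number of moles in monolayer = V_m / 22414 = 49.6 / 22414 = 0.0022129
Number of molecules = moles * NA = 0.0022129 * 6.022e23
SA = molecules * sigma / mass
SA = (49.6 / 22414) * 6.022e23 * 0.162e-18 / 0.14
SA = 1542.0 m^2/g

1542.0


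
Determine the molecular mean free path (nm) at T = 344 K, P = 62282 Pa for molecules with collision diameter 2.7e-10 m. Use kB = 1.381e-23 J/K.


Mean free path: lambda = kB*T / (sqrt(2) * pi * d^2 * P)
lambda = 1.381e-23 * 344 / (sqrt(2) * pi * (2.7e-10)^2 * 62282)
lambda = 2.35503e-07 m
lambda = 235.5 nm

235.5


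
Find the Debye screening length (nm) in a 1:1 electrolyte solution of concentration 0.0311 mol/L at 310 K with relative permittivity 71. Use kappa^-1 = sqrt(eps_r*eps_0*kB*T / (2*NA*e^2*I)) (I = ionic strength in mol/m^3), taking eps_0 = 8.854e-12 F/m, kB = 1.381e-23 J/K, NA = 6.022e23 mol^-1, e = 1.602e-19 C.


Ionic strength I = 0.0311 * 1^2 * 1000 = 31.1 mol/m^3
kappa^-1 = sqrt(71 * 8.854e-12 * 1.381e-23 * 310 / (2 * 6.022e23 * (1.602e-19)^2 * 31.1))
kappa^-1 = 1.673 nm

1.673


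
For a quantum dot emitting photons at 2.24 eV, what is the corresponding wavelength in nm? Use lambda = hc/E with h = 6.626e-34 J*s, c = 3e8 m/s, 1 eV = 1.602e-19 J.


Convert energy: E = 2.24 eV = 2.24 * 1.602e-19 = 3.58848e-19 J
lambda = h*c / E = 6.626e-34 * 3e8 / 3.58848e-19
lambda = 5.53939e-07 m = 553.9 nm

553.9


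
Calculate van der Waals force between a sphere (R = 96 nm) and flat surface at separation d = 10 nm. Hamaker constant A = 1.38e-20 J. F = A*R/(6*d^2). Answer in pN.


Convert to SI: R = 96 nm = 9.6e-08 m, d = 10 nm = 1e-08 m
F = A * R / (6 * d^2)
F = 1.38e-20 * 9.6e-08 / (6 * (1e-08)^2)
F = 2.208e-12 N = 2.208 pN

2.208


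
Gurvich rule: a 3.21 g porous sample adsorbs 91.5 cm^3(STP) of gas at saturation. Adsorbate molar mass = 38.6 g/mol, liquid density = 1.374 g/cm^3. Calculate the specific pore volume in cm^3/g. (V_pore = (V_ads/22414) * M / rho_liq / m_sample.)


Moles adsorbed n = V_ads / 22414 = 91.5 / 22414 = 4.082270e-03 mol
Liquid volume V_liq = n * M / rho_liq = 4.082270e-03 * 38.6 / 1.374 = 0.11468 cm^3
Specific pore volume V_pore = V_liq / m_sample = 0.11468 / 3.21
V_pore = 0.0357 cm^3/g

0.0357


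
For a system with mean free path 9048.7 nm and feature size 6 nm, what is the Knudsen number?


Knudsen number Kn = lambda / L
Kn = 9048.7 / 6
Kn = 1508.1167

1508.1167


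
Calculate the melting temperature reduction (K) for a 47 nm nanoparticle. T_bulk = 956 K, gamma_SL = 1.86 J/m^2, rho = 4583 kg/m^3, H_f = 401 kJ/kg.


Radius R = 47/2 = 23.5 nm = 2.35e-08 m
Convert H_f = 401 kJ/kg = 401000 J/kg
dT = 2 * gamma_SL * T_bulk / (rho * H_f * R)
dT = 2 * 1.86 * 956 / (4583 * 401000 * 2.35e-08)
dT = 82.3 K

82.3


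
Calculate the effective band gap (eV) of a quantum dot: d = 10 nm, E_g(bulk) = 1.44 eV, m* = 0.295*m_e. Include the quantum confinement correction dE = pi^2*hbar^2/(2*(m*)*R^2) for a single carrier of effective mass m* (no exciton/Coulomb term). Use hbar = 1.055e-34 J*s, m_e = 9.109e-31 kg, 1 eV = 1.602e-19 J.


Radius R = 10/2 nm = 5e-09 m
Confinement energy dE = pi^2 * hbar^2 / (2 * m_eff * m_e * R^2)
dE = pi^2 * (1.055e-34)^2 / (2 * 0.295 * 9.109e-31 * (5e-09)^2) J, divided by 1.602e-19 J/eV
dE = 0.051 eV
Total band gap = E_g(bulk) + dE = 1.44 + 0.051 = 1.491 eV

1.491


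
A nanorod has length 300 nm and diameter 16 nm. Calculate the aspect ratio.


Aspect ratio AR = length / diameter
AR = 300 / 16
AR = 18.75

18.75


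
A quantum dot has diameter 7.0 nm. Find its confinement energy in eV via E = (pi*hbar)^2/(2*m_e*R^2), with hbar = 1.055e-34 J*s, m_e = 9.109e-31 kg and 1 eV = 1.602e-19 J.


Radius R = 7.0/2 = 3.5 nm = 3.5e-09 m
E = (pi * 1.055e-34)^2 / (2 * 9.109e-31 * (3.5e-09)^2)
E(J) = 4.9223e-21
E = E(J) / 1.602e-19 = 0.0307 eV

0.0307


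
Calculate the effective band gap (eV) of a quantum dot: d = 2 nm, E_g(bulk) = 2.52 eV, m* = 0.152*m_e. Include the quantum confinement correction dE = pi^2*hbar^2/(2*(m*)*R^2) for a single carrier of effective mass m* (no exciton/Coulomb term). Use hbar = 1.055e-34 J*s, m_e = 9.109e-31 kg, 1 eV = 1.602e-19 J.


Radius R = 2/2 nm = 1e-09 m
Confinement energy dE = pi^2 * hbar^2 / (2 * m_eff * m_e * R^2)
dE = pi^2 * (1.055e-34)^2 / (2 * 0.152 * 9.109e-31 * (1e-09)^2) J, divided by 1.602e-19 J/eV
dE = 2.4763 eV
Total band gap = E_g(bulk) + dE = 2.52 + 2.4763 = 4.9963 eV

4.9963


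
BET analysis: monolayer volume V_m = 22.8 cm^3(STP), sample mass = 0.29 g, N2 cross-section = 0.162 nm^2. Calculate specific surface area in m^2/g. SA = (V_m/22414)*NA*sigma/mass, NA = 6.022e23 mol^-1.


Number of moles in monolayer = V_m / 22414 = 22.8 / 22414 = 0.00101722
Number of molecules = moles * NA = 0.00101722 * 6.022e23
SA = molecules * sigma / mass
SA = (22.8 / 22414) * 6.022e23 * 0.162e-18 / 0.29
SA = 342.2 m^2/g

342.2


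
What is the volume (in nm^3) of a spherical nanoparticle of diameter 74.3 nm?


Radius r = 74.3/2 = 37.15 nm
Volume V = (4/3) * pi * r^3
V = (4/3) * pi * (37.15)^3
V = 214765.77 nm^3

214765.77


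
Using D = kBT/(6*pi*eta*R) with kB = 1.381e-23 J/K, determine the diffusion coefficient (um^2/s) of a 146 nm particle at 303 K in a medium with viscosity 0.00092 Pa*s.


Radius R = 146/2 = 73 nm = 7.3e-08 m
D = kB*T / (6*pi*eta*R)
D = 1.381e-23 * 303 / (6 * pi * 0.00092 * 7.3e-08)
D = 3.3054e-12 m^2/s = 3.305 um^2/s

3.305


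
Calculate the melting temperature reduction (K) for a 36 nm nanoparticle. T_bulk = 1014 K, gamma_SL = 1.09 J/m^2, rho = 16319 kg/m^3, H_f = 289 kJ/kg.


Radius R = 36/2 = 18 nm = 1.8e-08 m
Convert H_f = 289 kJ/kg = 289000 J/kg
dT = 2 * gamma_SL * T_bulk / (rho * H_f * R)
dT = 2 * 1.09 * 1014 / (16319 * 289000 * 1.8e-08)
dT = 26.0 K

26.0


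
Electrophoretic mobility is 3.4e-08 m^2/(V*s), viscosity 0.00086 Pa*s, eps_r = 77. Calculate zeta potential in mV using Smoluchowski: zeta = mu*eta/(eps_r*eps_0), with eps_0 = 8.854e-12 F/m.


Smoluchowski equation: zeta = mu * eta / (eps_r * eps_0)
zeta = 3.4e-08 * 0.00086 / (77 * 8.854e-12)
zeta = 0.042889 V = 42.89 mV

42.89


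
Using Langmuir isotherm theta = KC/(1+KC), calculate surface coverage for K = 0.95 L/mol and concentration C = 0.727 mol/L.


Langmuir isotherm: theta = K*C / (1 + K*C)
K*C = 0.95 * 0.727 = 0.69065
theta = 0.69065 / (1 + 0.69065) = 0.69065 / 1.69065
theta = 0.4085

0.4085


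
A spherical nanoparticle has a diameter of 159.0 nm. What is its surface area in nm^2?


Radius r = 159.0/2 = 79.5 nm
Surface area SA = 4 * pi * r^2
SA = 4 * pi * (79.5)^2
SA = 79422.6 nm^2

79422.6


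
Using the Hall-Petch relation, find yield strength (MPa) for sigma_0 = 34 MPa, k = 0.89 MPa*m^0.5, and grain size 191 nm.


d = 191 nm = 1.91e-07 m
sqrt(d) = 0.0004370355
Hall-Petch contribution = k / sqrt(d) = 0.89 / 0.0004370355 = 2036.4 MPa
sigma = sigma_0 + k/sqrt(d) = 34 + 2036.4 = 2070.4 MPa

2070.4


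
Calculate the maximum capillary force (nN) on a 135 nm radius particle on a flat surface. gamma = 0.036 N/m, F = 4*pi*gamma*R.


Convert radius: R = 135 nm = 1.35e-07 m
F = 4 * pi * gamma * R
F = 4 * pi * 0.036 * 1.35e-07
F = 6.10726e-08 N = 61.0726 nN

61.0726


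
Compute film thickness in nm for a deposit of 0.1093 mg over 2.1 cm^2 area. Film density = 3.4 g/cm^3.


Convert: m = 0.1093 mg = 1.0930e-07 kg, A = 2.1 cm^2 = 2.1000e-04 m^2, rho = 3.4 g/cm^3 = 3400 kg/m^3
t = m / (A * rho)
t = 1.0930e-07 / (2.1000e-04 * 3400)
t = 1.5308e-07 m = 153.1 nm

153.1


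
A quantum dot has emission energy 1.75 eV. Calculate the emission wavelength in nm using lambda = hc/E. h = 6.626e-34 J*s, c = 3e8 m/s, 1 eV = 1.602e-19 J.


Convert energy: E = 1.75 eV = 1.75 * 1.602e-19 = 2.8035e-19 J
lambda = h*c / E = 6.626e-34 * 3e8 / 2.8035e-19
lambda = 7.09042e-07 m = 709.0 nm

709.0
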